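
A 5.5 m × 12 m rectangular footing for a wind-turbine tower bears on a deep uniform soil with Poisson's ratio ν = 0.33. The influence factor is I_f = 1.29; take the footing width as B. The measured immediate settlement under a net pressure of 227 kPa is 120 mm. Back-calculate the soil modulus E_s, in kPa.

E_s ≈ 12000 kPa

S_e = q·B·(1−ν²)/E_s · I_f  ⇒  E_s = q·B·(1−ν²)·I_f / S_e.
E_s = 227 × 5.5 × 0.8911 × 1.29 / 0.12 = 11960 kPa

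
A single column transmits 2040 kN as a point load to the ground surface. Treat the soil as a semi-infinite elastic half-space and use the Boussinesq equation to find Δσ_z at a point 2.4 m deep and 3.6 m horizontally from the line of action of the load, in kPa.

Boussinesq vertical stress below a point load on an elastic half-space:
Δσ_z = 3P/(2πz²) · [1 + (r/z)²]^(−5/2)
r/z = 3.6/2.4 = 1.5; [1+(r/z)²]^(−5/2) = 0.052516.
Δσ_z = 3×2040/(2π×2.4²) × 0.052516 = 169.1 × 0.052516 = 8.88 kPa

Δσ_z ≈ 8.88 kPa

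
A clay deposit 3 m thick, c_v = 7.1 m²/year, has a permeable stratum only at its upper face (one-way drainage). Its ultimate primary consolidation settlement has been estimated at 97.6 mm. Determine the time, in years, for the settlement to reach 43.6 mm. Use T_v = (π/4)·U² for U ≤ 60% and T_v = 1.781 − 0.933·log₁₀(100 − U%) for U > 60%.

t ≈ 0.199 years

Drainage path length: H_d = H = 3 m (single drainage).
U = S(t)/S_ult = 43.6/97.6 = 0.4467.
U ≤ 60%: T_v = (π/4)·U² = (π/4)×0.44672² = 0.15673.
t = T_v·H_d²/c_v = 0.15673×3²/7.1 = 0.1987 years.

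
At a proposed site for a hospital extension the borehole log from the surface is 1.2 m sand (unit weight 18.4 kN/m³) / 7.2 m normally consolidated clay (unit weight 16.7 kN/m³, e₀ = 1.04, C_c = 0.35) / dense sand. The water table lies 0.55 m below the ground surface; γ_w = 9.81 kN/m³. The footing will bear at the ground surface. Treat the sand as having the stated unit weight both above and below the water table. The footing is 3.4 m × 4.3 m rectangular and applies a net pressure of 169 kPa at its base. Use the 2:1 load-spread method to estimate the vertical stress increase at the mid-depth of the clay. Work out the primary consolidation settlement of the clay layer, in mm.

Mid-depth of clay below the ground surface: z = 1.2 + 7.2/2 = 4.8 m.
Total vertical stress at mid-clay: σ_v = 18.4×1.2 + 16.7×3.6 = 82.2 kPa.
Pore pressure: u = 9.81×(4.8 − 0.55) = 41.693 kPa.
Initial effective stress: σ'_0 = σ_v − u = 82.2 − 41.693 = 40.507 kPa.
Stress increase at mid-clay by the 2:1 spreading method:
Δσ = qBL/((B+z)(L+z)) = 169×3.4×4.3/((3.4+4.8)(4.3+4.8)) = 33.111 kPa
Final effective stress: σ'_f = σ'_0 + Δσ = 40.507 + 33.111 = 73.618 kPa.
Normally consolidated clay, so the full stress increment lies on the virgin compression line:
S_c = C_c·H/(1+e₀)·log₁₀(σ'_f/σ'_0) = 0.35×7.2/(1+1.04)×log₁₀(73.618/40.507)
    = 1.2353 × 0.25945 = 0.3205 m

S_c ≈ 320 mm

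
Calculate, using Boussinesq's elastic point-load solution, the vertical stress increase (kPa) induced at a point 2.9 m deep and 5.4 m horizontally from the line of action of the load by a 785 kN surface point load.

Δσ_z ≈ 1.06 kPa

Boussinesq vertical stress below a point load on an elastic half-space:
Δσ_z = 3P/(2πz²) · [1 + (r/z)²]^(−5/2)
r/z = 5.4/2.9 = 1.8621; [1+(r/z)²]^(−5/2) = 0.023708.
Δσ_z = 3×785/(2π×2.9²) × 0.023708 = 44.567 × 0.023708 = 1.057 kPa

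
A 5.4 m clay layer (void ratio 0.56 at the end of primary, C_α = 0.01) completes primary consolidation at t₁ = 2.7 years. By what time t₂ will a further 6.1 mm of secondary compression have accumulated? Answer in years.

t₂ ≈ 4.05 years

S_s = C_α·H/(1+e_p)·log₁₀(t₂/t₁) ⇒ log₁₀(t₂/t₁) = S_s·(1+e_p)/(C_α·H).
log₁₀(t₂/t₁) = 0.0061 × (1+0.56) / (0.01×5.4) = 0.1762
t₂ = t₁ × 10^0.1762 = 2.7 × 1.5 = 4.051 years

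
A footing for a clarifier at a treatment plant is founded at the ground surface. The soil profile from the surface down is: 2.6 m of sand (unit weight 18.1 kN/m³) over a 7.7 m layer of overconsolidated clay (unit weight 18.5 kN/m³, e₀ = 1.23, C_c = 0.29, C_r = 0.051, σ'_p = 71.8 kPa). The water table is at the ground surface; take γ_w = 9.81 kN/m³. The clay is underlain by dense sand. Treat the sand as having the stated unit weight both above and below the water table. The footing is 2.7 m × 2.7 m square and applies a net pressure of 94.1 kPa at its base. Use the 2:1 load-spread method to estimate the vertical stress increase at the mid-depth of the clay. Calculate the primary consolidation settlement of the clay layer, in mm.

S_c ≈ 10.6 mm

Mid-depth of clay below the ground surface: z = 2.6 + 7.7/2 = 6.45 m.
Total vertical stress at mid-clay: σ_v = 18.1×2.6 + 18.5×3.85 = 118.29 kPa.
Pore pressure: u = 9.81×(6.45 − 0) = 63.275 kPa.
Initial effective stress: σ'_0 = σ_v − u = 118.29 − 63.275 = 55.015 kPa.
Stress increase at mid-clay by the 2:1 spreading method:
Δσ = qBL/((B+z)(L+z)) = 94.1×2.7×2.7/((2.7+6.45)(2.7+6.45)) = 8.1936 kPa
Final effective stress: σ'_f = 55.015 + 8.1936 = 63.209 kPa.
σ'_f = 63.209 ≤ σ'_p = 71.8 kPa, so the clay remains overconsolidated and only the recompression index applies:
S_c = C_r·H/(1+e₀)·log₁₀(σ'_f/σ'_0) = 0.051×7.7/2.23×log₁₀(63.209/55.015)
    = 0.1761 × 0.060298 = 0.01062 m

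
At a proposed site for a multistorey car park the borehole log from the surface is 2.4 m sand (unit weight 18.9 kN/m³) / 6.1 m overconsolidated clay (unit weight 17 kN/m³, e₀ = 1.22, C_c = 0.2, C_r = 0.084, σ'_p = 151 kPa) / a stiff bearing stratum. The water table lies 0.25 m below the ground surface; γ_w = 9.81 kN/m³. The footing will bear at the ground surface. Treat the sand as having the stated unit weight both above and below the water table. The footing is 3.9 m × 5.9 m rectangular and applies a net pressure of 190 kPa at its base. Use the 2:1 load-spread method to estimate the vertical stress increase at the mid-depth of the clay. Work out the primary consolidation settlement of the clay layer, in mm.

S_c ≈ 63.9 mm

Mid-depth of clay below the ground surface: z = 2.4 + 6.1/2 = 5.45 m.
Total vertical stress at mid-clay: σ_v = 18.9×2.4 + 17×3.05 = 97.21 kPa.
Pore pressure: u = 9.81×(5.45 − 0.25) = 51.012 kPa.
Initial effective stress: σ'_0 = σ_v − u = 97.21 − 51.012 = 46.198 kPa.
Stress increase at mid-clay by the 2:1 spreading method:
Δσ = qBL/((B+z)(L+z)) = 190×3.9×5.9/((3.9+5.45)(5.9+5.45)) = 41.197 kPa
Final effective stress: σ'_f = 46.198 + 41.197 = 87.395 kPa.
σ'_f = 87.395 ≤ σ'_p = 151 kPa, so the clay remains overconsolidated and only the recompression index applies:
S_c = C_r·H/(1+e₀)·log₁₀(σ'_f/σ'_0) = 0.084×6.1/2.22×log₁₀(87.395/46.198)
    = 0.23081 × 0.27686 = 0.0639 m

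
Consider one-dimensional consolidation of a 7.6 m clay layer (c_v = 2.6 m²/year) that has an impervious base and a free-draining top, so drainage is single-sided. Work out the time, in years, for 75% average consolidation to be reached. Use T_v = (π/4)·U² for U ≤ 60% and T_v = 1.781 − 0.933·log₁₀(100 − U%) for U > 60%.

t ≈ 10.6 years

Drainage path length: H_d = H = 7.6 m (single drainage).
U > 60%: T_v = 1.781 − 0.933·log₁₀(100 − 75) = 0.47672.
t = T_v·H_d²/c_v = 0.47672×7.6²/2.6 = 10.59 years.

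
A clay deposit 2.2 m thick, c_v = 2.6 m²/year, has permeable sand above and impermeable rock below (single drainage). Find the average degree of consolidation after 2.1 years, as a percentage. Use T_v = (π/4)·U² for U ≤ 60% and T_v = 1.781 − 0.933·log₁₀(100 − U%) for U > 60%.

Drainage path length: H_d = H = 2.2 m (single drainage).
T_v = c_v·t/H_d² = 2.6×2.1/2.2² = 1.1281.
T_v = 1.1281 corresponds to the U > 60% branch:
U = 1 − 10^((1.781 − T_v)/0.933)/100 = 0.9499

U ≈ 95 %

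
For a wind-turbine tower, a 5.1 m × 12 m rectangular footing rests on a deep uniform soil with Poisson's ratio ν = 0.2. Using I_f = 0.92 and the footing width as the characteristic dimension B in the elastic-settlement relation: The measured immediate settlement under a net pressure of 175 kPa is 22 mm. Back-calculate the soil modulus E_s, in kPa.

S_e = q·B·(1−ν²)/E_s · I_f  ⇒  E_s = q·B·(1−ν²)·I_f / S_e.
E_s = 175 × 5.1 × 0.96 × 0.92 / 0.022 = 35830 kPa

E_s ≈ 35800 kPa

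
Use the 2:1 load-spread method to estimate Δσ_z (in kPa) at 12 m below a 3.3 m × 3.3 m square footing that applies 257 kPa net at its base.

By the 2:1 method the load spreads at 1 horizontal : 2 vertical, so at depth z the loaded area has grown by z in each plan dimension:
Δσ = qBL/((B+z)(L+z)) = 257×3.3×3.3/((3.3+12)(3.3+12)) = 11.956 kPa

Δσ_z ≈ 12 kPa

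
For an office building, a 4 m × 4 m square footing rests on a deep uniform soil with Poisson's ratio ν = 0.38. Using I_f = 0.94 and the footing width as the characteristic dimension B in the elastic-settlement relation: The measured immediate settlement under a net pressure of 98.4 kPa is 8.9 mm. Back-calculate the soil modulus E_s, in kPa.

E_s ≈ 35600 kPa

S_e = q·B·(1−ν²)/E_s · I_f  ⇒  E_s = q·B·(1−ν²)·I_f / S_e.
E_s = 98.4 × 4 × 0.8556 × 0.94 / 0.0089 = 35570 kPa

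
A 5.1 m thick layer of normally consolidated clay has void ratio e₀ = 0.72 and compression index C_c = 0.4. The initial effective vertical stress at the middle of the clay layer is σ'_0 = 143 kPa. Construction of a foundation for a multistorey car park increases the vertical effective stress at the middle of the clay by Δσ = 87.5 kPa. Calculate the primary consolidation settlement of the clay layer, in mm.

S_c ≈ 246 mm

Final effective stress: σ'_f = σ'_0 + Δσ = 143 + 87.5 = 230.5 kPa.
Normally consolidated clay, so the full stress increment lies on the virgin compression line:
S_c = C_c·H/(1+e₀)·log₁₀(σ'_f/σ'_0) = 0.4×5.1/(1+0.72)×log₁₀(230.5/143)
    = 1.186 × 0.20733 = 0.2459 m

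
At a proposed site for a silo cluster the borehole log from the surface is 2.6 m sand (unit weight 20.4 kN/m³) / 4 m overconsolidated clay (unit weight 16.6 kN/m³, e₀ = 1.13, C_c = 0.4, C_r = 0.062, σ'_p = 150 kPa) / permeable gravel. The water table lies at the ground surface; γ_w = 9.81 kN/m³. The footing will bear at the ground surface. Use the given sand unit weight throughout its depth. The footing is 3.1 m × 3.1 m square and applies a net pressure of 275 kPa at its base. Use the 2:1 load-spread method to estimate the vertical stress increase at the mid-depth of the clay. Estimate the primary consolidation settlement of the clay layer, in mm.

S_c ≈ 37.1 mm

Mid-depth of clay below the ground surface: z = 2.6 + 4/2 = 4.6 m.
Total vertical stress at mid-clay: σ_v = 20.4×2.6 + 16.6×2 = 86.24 kPa.
Pore pressure: u = 9.81×(4.6 − 0) = 45.126 kPa.
Initial effective stress: σ'_0 = σ_v − u = 86.24 − 45.126 = 41.114 kPa.
Stress increase at mid-clay by the 2:1 spreading method:
Δσ = qBL/((B+z)(L+z)) = 275×3.1×3.1/((3.1+4.6)(3.1+4.6)) = 44.573 kPa
Final effective stress: σ'_f = 41.114 + 44.573 = 85.687 kPa.
σ'_f = 85.687 ≤ σ'_p = 150 kPa, so the clay remains overconsolidated and only the recompression index applies:
S_c = C_r·H/(1+e₀)·log₁₀(σ'_f/σ'_0) = 0.062×4/2.13×log₁₀(85.687/41.114)
    = 0.11643 × 0.31893 = 0.03713 m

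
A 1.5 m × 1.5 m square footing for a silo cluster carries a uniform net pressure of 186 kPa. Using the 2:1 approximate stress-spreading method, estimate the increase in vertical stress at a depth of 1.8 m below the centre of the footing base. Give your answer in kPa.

Δσ_z ≈ 38.4 kPa

By the 2:1 method the load spreads at 1 horizontal : 2 vertical, so at depth z the loaded area has grown by z in each plan dimension:
Δσ = qBL/((B+z)(L+z)) = 186×1.5×1.5/((1.5+1.8)(1.5+1.8)) = 38.43 kPa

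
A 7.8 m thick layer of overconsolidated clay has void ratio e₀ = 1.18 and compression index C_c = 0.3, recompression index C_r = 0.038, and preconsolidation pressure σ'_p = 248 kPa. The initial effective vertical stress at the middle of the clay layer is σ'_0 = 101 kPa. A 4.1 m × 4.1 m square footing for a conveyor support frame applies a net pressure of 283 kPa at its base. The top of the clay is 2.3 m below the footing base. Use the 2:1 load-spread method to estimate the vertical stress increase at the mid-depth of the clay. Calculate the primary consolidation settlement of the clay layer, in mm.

Mid-depth of clay below the footing base: z = 2.3 + 7.8/2 = 6.2 m.
Stress increase at mid-clay by the 2:1 spreading method:
Δσ = qBL/((B+z)(L+z)) = 283×4.1×4.1/((4.1+6.2)(4.1+6.2)) = 44.841 kPa
Final effective stress: σ'_f = 101 + 44.841 = 145.84 kPa.
σ'_f = 145.84 ≤ σ'_p = 248 kPa, so the clay remains overconsolidated and only the recompression index applies:
S_c = C_r·H/(1+e₀)·log₁₀(σ'_f/σ'_0) = 0.038×7.8/2.18×log₁₀(145.84/101)
    = 0.13596 × 0.15956 = 0.02169 m

S_c ≈ 21.7 mm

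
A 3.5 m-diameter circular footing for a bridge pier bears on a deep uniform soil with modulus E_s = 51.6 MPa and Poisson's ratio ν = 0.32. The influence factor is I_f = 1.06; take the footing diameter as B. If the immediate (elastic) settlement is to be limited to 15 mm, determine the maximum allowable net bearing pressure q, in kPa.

q ≈ 232 kPa

E_s = 51.6 MPa = 51600 kPa.
S_e = q·B·(1−ν²)/E_s · I_f  ⇒  q = S_e·E_s / (B·(1−ν²)·I_f).
q = 0.015 × 51600 / (3.5 × 0.8976 × 1.06) = 232.4 kPa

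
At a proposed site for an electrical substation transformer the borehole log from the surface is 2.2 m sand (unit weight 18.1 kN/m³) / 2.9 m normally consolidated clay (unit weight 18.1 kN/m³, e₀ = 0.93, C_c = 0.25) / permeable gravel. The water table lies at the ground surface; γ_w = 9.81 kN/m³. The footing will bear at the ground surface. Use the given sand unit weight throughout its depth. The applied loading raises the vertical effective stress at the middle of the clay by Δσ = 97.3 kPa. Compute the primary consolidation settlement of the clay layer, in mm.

S_c ≈ 235 mm

Mid-depth of clay below the ground surface: z = 2.2 + 2.9/2 = 3.65 m.
Total vertical stress at mid-clay: σ_v = 18.1×2.2 + 18.1×1.45 = 66.065 kPa.
Pore pressure: u = 9.81×(3.65 − 0) = 35.806 kPa.
Initial effective stress: σ'_0 = σ_v − u = 66.065 − 35.806 = 30.259 kPa.
Final effective stress: σ'_f = σ'_0 + Δσ = 30.259 + 97.3 = 127.56 kPa.
Normally consolidated clay, so the full stress increment lies on the virgin compression line:
S_c = C_c·H/(1+e₀)·log₁₀(σ'_f/σ'_0) = 0.25×2.9/(1+0.93)×log₁₀(127.56/30.259)
    = 0.37565 × 0.62486 = 0.2347 m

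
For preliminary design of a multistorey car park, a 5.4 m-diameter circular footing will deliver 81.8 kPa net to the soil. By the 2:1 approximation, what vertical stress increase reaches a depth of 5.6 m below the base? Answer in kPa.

By the 2:1 method the load spreads at 1 horizontal : 2 vertical, so at depth z the loaded area has grown by z in each plan dimension:
Δσ ≈ qD²/(D+z)² = 81.8×5.4²/(5.4+5.6)² = 19.713 kPa

Δσ_z ≈ 19.7 kPa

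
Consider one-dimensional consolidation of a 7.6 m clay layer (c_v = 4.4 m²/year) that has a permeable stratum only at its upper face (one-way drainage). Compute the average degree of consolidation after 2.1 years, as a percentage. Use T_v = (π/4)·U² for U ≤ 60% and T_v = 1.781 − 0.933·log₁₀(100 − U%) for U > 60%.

Drainage path length: H_d = H = 7.6 m (single drainage).
T_v = c_v·t/H_d² = 4.4×2.1/7.6² = 0.15997.
T_v = 0.15997 corresponds to the U ≤ 60% branch:
U = √(4T_v/π) = 0.4513

U ≈ 45.1 %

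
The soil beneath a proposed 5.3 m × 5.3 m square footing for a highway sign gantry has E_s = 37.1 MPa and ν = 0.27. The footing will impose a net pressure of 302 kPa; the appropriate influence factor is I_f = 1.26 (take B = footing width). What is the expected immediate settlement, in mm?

Immediate (elastic) settlement: S_e = q·B·(1−ν²)/E_s · I_f.
E_s = 37.1 MPa = 37100 kPa.
S_e = 302 × 5.3 × (1 − 0.27²) / 37100 × 1.26
    = 302 × 5.3 × 0.9271 / 37100 × 1.26
    = 0.0504 m = 50.4 mm

S_e ≈ 50.4 mm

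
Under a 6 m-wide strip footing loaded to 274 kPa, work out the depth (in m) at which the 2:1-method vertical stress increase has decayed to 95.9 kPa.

2:1 spreading — at depth z the loaded area has grown by z in each plan dimension:
qB/(B+z) = Δσ_z ⇒ z = qB/Δσ_z − B = 274×6/95.9 − 6 = 11.14 m

z ≈ 11.1 m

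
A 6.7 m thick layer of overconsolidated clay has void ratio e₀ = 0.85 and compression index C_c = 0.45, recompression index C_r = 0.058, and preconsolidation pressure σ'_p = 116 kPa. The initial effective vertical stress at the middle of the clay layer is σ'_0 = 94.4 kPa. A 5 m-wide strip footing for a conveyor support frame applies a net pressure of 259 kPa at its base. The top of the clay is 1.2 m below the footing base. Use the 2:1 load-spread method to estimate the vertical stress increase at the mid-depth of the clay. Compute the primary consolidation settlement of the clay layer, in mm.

S_c ≈ 503 mm

Mid-depth of clay below the footing base: z = 1.2 + 6.7/2 = 4.55 m.
Stress increase at mid-clay by the 2:1 spreading method:
Δσ = qB/(B+z) = 259×5/(5+4.55) = 135.6 kPa
Final effective stress: σ'_f = 94.4 + 135.6 = 230 kPa.
σ'_f = 230 > σ'_p = 116 kPa, so the stress path crosses the preconsolidation pressure — recompression up to σ'_p, then virgin compression beyond:
S_c = H/(1+e₀)·[C_r·log₁₀(σ'_p/σ'_0) + C_c·log₁₀(σ'_f/σ'_p)]
    = 6.7/1.85 × [0.058×log₁₀(116/94.4) + 0.45×log₁₀(230/116)]
    = 3.6216 × [0.0051902 + 0.13377] = 0.5033 m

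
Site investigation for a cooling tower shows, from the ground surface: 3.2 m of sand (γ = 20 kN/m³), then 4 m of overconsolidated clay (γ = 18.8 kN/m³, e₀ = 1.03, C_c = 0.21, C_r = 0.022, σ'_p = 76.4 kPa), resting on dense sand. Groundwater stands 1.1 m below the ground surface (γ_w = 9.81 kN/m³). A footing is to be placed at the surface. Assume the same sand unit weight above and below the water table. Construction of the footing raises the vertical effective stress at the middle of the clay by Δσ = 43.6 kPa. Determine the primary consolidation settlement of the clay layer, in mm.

Mid-depth of clay below the ground surface: z = 3.2 + 4/2 = 5.2 m.
Total vertical stress at mid-clay: σ_v = 20×3.2 + 18.8×2 = 101.6 kPa.
Pore pressure: u = 9.81×(5.2 − 1.1) = 40.221 kPa.
Initial effective stress: σ'_0 = σ_v − u = 101.6 − 40.221 = 61.379 kPa.
Final effective stress: σ'_f = 61.379 + 43.6 = 104.98 kPa.
σ'_f = 104.98 > σ'_p = 76.4 kPa, so the stress path crosses the preconsolidation pressure — recompression up to σ'_p, then virgin compression beyond:
S_c = H/(1+e₀)·[C_r·log₁₀(σ'_p/σ'_0) + C_c·log₁₀(σ'_f/σ'_p)]
    = 4/2.03 × [0.022×log₁₀(76.4/61.379) + 0.21×log₁₀(104.98/76.4)]
    = 1.9704 × [0.0020916 + 0.028983] = 0.06123 m

S_c ≈ 61.2 mm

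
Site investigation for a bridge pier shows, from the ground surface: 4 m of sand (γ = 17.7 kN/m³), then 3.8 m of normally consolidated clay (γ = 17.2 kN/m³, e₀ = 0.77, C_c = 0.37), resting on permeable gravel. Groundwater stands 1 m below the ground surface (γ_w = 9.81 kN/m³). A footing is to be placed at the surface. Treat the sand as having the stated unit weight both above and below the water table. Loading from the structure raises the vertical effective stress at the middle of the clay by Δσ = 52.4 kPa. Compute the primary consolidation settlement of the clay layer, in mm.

S_c ≈ 230 mm

Mid-depth of clay below the ground surface: z = 4 + 3.8/2 = 5.9 m.
Total vertical stress at mid-clay: σ_v = 17.7×4 + 17.2×1.9 = 103.48 kPa.
Pore pressure: u = 9.81×(5.9 − 1) = 48.069 kPa.
Initial effective stress: σ'_0 = σ_v − u = 103.48 − 48.069 = 55.411 kPa.
Final effective stress: σ'_f = σ'_0 + Δσ = 55.411 + 52.4 = 107.81 kPa.
Normally consolidated clay, so the full stress increment lies on the virgin compression line:
S_c = C_c·H/(1+e₀)·log₁₀(σ'_f/σ'_0) = 0.37×3.8/(1+0.77)×log₁₀(107.81/55.411)
    = 0.79435 × 0.28906 = 0.2296 m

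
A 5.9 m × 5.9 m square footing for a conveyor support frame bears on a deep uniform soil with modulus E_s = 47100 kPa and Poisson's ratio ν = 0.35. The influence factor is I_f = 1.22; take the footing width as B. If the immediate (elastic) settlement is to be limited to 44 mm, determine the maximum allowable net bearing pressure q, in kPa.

S_e = q·B·(1−ν²)/E_s · I_f  ⇒  q = S_e·E_s / (B·(1−ν²)·I_f).
q = 0.044 × 47100 / (5.9 × 0.8775 × 1.22) = 328.1 kPa

q ≈ 328 kPa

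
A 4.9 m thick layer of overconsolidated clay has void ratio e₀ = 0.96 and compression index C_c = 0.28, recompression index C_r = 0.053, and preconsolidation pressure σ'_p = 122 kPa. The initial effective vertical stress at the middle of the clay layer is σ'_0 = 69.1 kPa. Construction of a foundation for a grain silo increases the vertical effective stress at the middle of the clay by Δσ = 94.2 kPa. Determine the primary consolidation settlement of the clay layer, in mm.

S_c ≈ 121 mm

Final effective stress: σ'_f = 69.1 + 94.2 = 163.3 kPa.
σ'_f = 163.3 > σ'_p = 122 kPa, so the stress path crosses the preconsolidation pressure — recompression up to σ'_p, then virgin compression beyond:
S_c = H/(1+e₀)·[C_r·log₁₀(σ'_p/σ'_0) + C_c·log₁₀(σ'_f/σ'_p)]
    = 4.9/1.96 × [0.053×log₁₀(122/69.1) + 0.28×log₁₀(163.3/122)]
    = 2.5 × [0.013085 + 0.035455] = 0.1213 m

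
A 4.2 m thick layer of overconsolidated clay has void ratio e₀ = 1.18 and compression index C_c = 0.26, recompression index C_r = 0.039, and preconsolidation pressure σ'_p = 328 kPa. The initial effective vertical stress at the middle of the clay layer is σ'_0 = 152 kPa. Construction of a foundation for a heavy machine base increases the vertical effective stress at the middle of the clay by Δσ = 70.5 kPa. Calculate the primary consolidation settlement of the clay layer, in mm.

Final effective stress: σ'_f = 152 + 70.5 = 222.5 kPa.
σ'_f = 222.5 ≤ σ'_p = 328 kPa, so the clay remains overconsolidated and only the recompression index applies:
S_c = C_r·H/(1+e₀)·log₁₀(σ'_f/σ'_0) = 0.039×4.2/2.18×log₁₀(222.5/152)
    = 0.075137 × 0.16549 = 0.01243 m

S_c ≈ 12.4 mm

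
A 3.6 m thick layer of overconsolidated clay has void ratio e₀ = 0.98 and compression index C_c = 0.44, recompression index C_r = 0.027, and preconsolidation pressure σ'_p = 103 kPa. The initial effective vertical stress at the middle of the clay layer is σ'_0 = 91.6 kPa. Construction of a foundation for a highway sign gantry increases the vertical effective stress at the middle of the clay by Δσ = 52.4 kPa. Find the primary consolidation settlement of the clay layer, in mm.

Final effective stress: σ'_f = 91.6 + 52.4 = 144 kPa.
σ'_f = 144 > σ'_p = 103 kPa, so the stress path crosses the preconsolidation pressure — recompression up to σ'_p, then virgin compression beyond:
S_c = H/(1+e₀)·[C_r·log₁₀(σ'_p/σ'_0) + C_c·log₁₀(σ'_f/σ'_p)]
    = 3.6/1.98 × [0.027×log₁₀(103/91.6) + 0.44×log₁₀(144/103)]
    = 1.8182 × [0.0013754 + 0.064031] = 0.1189 m

S_c ≈ 119 mm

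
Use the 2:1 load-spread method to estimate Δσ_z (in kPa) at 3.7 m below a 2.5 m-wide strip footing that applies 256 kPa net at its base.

Δσ_z ≈ 103 kPa

By the 2:1 method the load spreads at 1 horizontal : 2 vertical, so at depth z the loaded area has grown by z in each plan dimension:
Δσ = qB/(B+z) = 256×2.5/(2.5+3.7) = 103.23 kPa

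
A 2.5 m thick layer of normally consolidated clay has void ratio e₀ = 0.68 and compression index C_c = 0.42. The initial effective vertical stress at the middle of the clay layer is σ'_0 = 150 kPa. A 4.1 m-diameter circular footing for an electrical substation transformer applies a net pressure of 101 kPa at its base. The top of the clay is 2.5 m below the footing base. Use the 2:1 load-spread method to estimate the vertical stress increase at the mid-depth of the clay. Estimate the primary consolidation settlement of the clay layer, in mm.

S_c ≈ 45.8 mm

Mid-depth of clay below the footing base: z = 2.5 + 2.5/2 = 3.75 m.
Stress increase at mid-clay by the 2:1 spreading method:
Δσ ≈ qD²/(D+z)² = 101×4.1²/(4.1+3.75)² = 27.552 kPa
Final effective stress: σ'_f = σ'_0 + Δσ = 150 + 27.552 = 177.55 kPa.
Normally consolidated clay, so the full stress increment lies on the virgin compression line:
S_c = C_c·H/(1+e₀)·log₁₀(σ'_f/σ'_0) = 0.42×2.5/(1+0.68)×log₁₀(177.55/150)
    = 0.625 × 0.073229 = 0.04577 m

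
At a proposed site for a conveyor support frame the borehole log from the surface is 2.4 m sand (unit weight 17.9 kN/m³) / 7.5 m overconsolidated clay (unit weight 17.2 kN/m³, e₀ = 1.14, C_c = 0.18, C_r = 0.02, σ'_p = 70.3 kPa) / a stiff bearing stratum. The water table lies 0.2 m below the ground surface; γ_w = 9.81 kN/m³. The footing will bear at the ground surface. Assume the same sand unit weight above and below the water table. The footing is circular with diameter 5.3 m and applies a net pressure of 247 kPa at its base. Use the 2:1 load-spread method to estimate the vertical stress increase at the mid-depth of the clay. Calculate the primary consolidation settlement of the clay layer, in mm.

S_c ≈ 113 mm

Mid-depth of clay below the ground surface: z = 2.4 + 7.5/2 = 6.15 m.
Total vertical stress at mid-clay: σ_v = 17.9×2.4 + 17.2×3.75 = 107.46 kPa.
Pore pressure: u = 9.81×(6.15 − 0.2) = 58.37 kPa.
Initial effective stress: σ'_0 = σ_v − u = 107.46 − 58.37 = 49.09 kPa.
Stress increase at mid-clay by the 2:1 spreading method:
Δσ ≈ qD²/(D+z)² = 247×5.3²/(5.3+6.15)² = 52.922 kPa
Final effective stress: σ'_f = 49.09 + 52.922 = 102.01 kPa.
σ'_f = 102.01 > σ'_p = 70.3 kPa, so the stress path crosses the preconsolidation pressure — recompression up to σ'_p, then virgin compression beyond:
S_c = H/(1+e₀)·[C_r·log₁₀(σ'_p/σ'_0) + C_c·log₁₀(σ'_f/σ'_p)]
    = 7.5/2.14 × [0.02×log₁₀(70.3/49.09) + 0.18×log₁₀(102.01/70.3)]
    = 3.5047 × [0.0031192 + 0.029104] = 0.1129 m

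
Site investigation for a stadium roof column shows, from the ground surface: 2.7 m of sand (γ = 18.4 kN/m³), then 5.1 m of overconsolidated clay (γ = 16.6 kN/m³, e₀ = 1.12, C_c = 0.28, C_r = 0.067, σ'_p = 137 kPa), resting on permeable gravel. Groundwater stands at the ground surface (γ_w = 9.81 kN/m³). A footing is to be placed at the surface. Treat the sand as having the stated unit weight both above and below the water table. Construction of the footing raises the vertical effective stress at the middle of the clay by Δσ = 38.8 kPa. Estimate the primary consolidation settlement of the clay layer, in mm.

Mid-depth of clay below the ground surface: z = 2.7 + 5.1/2 = 5.25 m.
Total vertical stress at mid-clay: σ_v = 18.4×2.7 + 16.6×2.55 = 92.01 kPa.
Pore pressure: u = 9.81×(5.25 − 0) = 51.503 kPa.
Initial effective stress: σ'_0 = σ_v − u = 92.01 − 51.503 = 40.507 kPa.
Final effective stress: σ'_f = 40.507 + 38.8 = 79.307 kPa.
σ'_f = 79.307 ≤ σ'_p = 137 kPa, so the clay remains overconsolidated and only the recompression index applies:
S_c = C_r·H/(1+e₀)·log₁₀(σ'_f/σ'_0) = 0.067×5.1/2.12×log₁₀(79.307/40.507)
    = 0.16118 × 0.29178 = 0.04703 m

S_c ≈ 47 mm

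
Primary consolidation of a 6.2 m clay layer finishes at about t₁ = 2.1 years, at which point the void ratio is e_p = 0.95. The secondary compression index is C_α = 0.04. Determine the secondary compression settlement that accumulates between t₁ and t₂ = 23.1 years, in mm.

Secondary compression: S_s = C_α·H/(1+e_p)·log₁₀(t₂/t₁)
S_s = 0.04×6.2/(1+0.95)×log₁₀(23.1/2.1)
    = 0.1272 × 1.041 = 0.1324 m

S_s ≈ 132 mm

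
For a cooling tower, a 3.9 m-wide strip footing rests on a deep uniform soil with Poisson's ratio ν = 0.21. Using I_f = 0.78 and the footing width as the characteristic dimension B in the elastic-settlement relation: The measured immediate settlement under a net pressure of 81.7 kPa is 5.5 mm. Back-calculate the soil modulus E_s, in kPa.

E_s ≈ 43200 kPa

S_e = q·B·(1−ν²)/E_s · I_f  ⇒  E_s = q·B·(1−ν²)·I_f / S_e.
E_s = 81.7 × 3.9 × 0.9559 × 0.78 / 0.0055 = 43190 kPa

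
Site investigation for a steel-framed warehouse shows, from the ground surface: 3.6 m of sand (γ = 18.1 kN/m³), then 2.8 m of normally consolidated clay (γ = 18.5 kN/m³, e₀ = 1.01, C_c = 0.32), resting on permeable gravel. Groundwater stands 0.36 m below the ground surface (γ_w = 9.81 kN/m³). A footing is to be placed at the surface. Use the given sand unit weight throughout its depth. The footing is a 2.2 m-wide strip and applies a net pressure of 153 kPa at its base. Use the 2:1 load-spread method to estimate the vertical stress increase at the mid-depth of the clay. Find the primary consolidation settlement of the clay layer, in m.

S_c ≈ 0.137 m

Mid-depth of clay below the ground surface: z = 3.6 + 2.8/2 = 5 m.
Total vertical stress at mid-clay: σ_v = 18.1×3.6 + 18.5×1.4 = 91.06 kPa.
Pore pressure: u = 9.81×(5 − 0.36) = 45.518 kPa.
Initial effective stress: σ'_0 = σ_v − u = 91.06 − 45.518 = 45.542 kPa.
Stress increase at mid-clay by the 2:1 spreading method:
Δσ = qB/(B+z) = 153×2.2/(2.2+5) = 46.75 kPa
Final effective stress: σ'_f = σ'_0 + Δσ = 45.542 + 46.75 = 92.292 kPa.
Normally consolidated clay, so the full stress increment lies on the virgin compression line:
S_c = C_c·H/(1+e₀)·log₁₀(σ'_f/σ'_0) = 0.32×2.8/(1+1.01)×log₁₀(92.292/45.542)
    = 0.44577 × 0.30675 = 0.1367 m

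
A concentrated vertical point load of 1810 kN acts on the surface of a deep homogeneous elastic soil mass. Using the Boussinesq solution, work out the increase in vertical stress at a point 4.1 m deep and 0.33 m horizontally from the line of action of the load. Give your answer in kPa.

Δσ_z ≈ 50.6 kPa

Boussinesq vertical stress below a point load on an elastic half-space:
Δσ_z = 3P/(2πz²) · [1 + (r/z)²]^(−5/2)
r/z = 0.33/4.1 = 0.080488; [1+(r/z)²]^(−5/2) = 0.98399.
Δσ_z = 3×1810/(2π×4.1²) × 0.98399 = 51.411 × 0.98399 = 50.59 kPa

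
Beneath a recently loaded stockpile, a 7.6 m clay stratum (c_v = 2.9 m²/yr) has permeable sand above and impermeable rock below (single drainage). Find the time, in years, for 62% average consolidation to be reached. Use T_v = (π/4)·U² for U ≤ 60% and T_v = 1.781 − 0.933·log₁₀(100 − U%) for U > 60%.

Drainage path length: H_d = H = 7.6 m (single drainage).
U > 60%: T_v = 1.781 − 0.933·log₁₀(100 − 62) = 0.30706.
t = T_v·H_d²/c_v = 0.30706×7.6²/2.9 = 6.116 years.

t ≈ 6.12 years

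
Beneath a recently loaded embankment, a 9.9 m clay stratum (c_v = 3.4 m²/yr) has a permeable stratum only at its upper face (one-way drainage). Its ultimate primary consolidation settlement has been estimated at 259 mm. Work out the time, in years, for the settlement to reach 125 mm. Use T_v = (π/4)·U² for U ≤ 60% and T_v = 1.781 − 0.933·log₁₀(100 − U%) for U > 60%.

Drainage path length: H_d = H = 9.9 m (single drainage).
U = S(t)/S_ult = 125/259 = 0.4826.
U ≤ 60%: T_v = (π/4)·U² = (π/4)×0.48263² = 0.18294.
t = T_v·H_d²/c_v = 0.18294×9.9²/3.4 = 5.274 years.

t ≈ 5.27 years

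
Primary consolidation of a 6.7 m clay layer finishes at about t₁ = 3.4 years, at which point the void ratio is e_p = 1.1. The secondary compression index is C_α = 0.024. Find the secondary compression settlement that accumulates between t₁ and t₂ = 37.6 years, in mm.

Secondary compression: S_s = C_α·H/(1+e_p)·log₁₀(t₂/t₁)
S_s = 0.024×6.7/(1+1.1)×log₁₀(37.6/3.4)
    = 0.07657 × 1.044 = 0.07992 m

S_s ≈ 79.9 mm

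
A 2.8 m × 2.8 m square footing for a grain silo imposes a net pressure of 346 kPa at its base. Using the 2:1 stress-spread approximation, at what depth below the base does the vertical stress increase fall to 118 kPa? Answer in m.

z ≈ 1.99 m

2:1 spreading — at depth z the loaded area has grown by z in each plan dimension:
qB²/(B+z)² = Δσ_z ⇒ z = B(√(q/Δσ_z) − 1) = 2.8×(√(346/118) − 1) = 1.995 m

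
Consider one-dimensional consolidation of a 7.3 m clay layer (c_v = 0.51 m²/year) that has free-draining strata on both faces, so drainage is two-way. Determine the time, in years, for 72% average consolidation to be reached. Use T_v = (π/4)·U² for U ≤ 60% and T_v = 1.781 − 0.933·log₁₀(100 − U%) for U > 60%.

t ≈ 11.3 years

Drainage path length: H_d = H/2 = 3.65 m (double drainage).
U > 60%: T_v = 1.781 − 0.933·log₁₀(100 − 72) = 0.4308.
t = T_v·H_d²/c_v = 0.4308×3.65²/0.51 = 11.25 years.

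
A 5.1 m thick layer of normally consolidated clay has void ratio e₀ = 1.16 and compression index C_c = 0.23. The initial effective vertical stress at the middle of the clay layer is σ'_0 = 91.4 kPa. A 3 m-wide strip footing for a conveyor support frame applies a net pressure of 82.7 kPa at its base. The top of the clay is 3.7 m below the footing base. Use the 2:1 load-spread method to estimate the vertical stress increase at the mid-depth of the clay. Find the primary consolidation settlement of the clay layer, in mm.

Mid-depth of clay below the footing base: z = 3.7 + 5.1/2 = 6.25 m.
Stress increase at mid-clay by the 2:1 spreading method:
Δσ = qB/(B+z) = 82.7×3/(3+6.25) = 26.822 kPa
Final effective stress: σ'_f = σ'_0 + Δσ = 91.4 + 26.822 = 118.22 kPa.
Normally consolidated clay, so the full stress increment lies on the virgin compression line:
S_c = C_c·H/(1+e₀)·log₁₀(σ'_f/σ'_0) = 0.23×5.1/(1+1.16)×log₁₀(118.22/91.4)
    = 0.54306 × 0.11174 = 0.06068 m

S_c ≈ 60.7 mm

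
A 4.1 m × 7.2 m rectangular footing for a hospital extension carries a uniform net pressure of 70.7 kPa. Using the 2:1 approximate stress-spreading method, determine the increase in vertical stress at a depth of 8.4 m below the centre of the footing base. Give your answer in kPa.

By the 2:1 method the load spreads at 1 horizontal : 2 vertical, so at depth z the loaded area has grown by z in each plan dimension:
Δσ = qBL/((B+z)(L+z)) = 70.7×4.1×7.2/((4.1+8.4)(7.2+8.4)) = 10.703 kPa

Δσ_z ≈ 10.7 kPa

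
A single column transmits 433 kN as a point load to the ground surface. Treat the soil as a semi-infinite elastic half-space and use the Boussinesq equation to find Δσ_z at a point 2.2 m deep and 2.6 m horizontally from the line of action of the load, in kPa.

Boussinesq vertical stress below a point load on an elastic half-space:
Δσ_z = 3P/(2πz²) · [1 + (r/z)²]^(−5/2)
r/z = 2.6/2.2 = 1.1818; [1+(r/z)²]^(−5/2) = 0.11245.
Δσ_z = 3×433/(2π×2.2²) × 0.11245 = 42.715 × 0.11245 = 4.803 kPa

Δσ_z ≈ 4.8 kPa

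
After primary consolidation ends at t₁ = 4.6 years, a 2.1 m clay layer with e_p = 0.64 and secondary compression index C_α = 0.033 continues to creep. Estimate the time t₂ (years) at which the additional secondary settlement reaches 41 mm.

S_s = C_α·H/(1+e_p)·log₁₀(t₂/t₁) ⇒ log₁₀(t₂/t₁) = S_s·(1+e_p)/(C_α·H).
log₁₀(t₂/t₁) = 0.041 × (1+0.64) / (0.033×2.1) = 0.9703
t₂ = t₁ × 10^0.9703 = 4.6 × 9.338 = 42.96 years

t₂ ≈ 43 years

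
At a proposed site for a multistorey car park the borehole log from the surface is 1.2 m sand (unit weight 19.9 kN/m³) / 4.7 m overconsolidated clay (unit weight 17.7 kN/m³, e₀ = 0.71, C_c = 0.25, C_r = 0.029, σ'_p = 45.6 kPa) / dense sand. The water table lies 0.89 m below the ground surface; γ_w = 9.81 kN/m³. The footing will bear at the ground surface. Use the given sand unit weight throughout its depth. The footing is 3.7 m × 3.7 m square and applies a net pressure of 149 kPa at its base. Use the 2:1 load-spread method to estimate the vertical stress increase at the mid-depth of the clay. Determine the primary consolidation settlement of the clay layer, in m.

Mid-depth of clay below the ground surface: z = 1.2 + 4.7/2 = 3.55 m.
Total vertical stress at mid-clay: σ_v = 19.9×1.2 + 17.7×2.35 = 65.475 kPa.
Pore pressure: u = 9.81×(3.55 − 0.89) = 26.095 kPa.
Initial effective stress: σ'_0 = σ_v − u = 65.475 − 26.095 = 39.38 kPa.
Stress increase at mid-clay by the 2:1 spreading method:
Δσ = qBL/((B+z)(L+z)) = 149×3.7×3.7/((3.7+3.55)(3.7+3.55)) = 38.807 kPa
Final effective stress: σ'_f = 39.38 + 38.807 = 78.187 kPa.
σ'_f = 78.187 > σ'_p = 45.6 kPa, so the stress path crosses the preconsolidation pressure — recompression up to σ'_p, then virgin compression beyond:
S_c = H/(1+e₀)·[C_r·log₁₀(σ'_p/σ'_0) + C_c·log₁₀(σ'_f/σ'_p)]
    = 4.7/1.71 × [0.029×log₁₀(45.6/39.38) + 0.25×log₁₀(78.187/45.6)]
    = 2.7485 × [0.001847 + 0.058542] = 0.166 m

S_c ≈ 0.166 m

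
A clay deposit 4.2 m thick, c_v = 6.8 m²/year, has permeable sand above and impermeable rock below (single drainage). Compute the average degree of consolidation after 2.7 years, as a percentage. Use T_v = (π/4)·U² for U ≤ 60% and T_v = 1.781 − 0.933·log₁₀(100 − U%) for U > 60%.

U ≈ 93.8 %

Drainage path length: H_d = H = 4.2 m (single drainage).
T_v = c_v·t/H_d² = 6.8×2.7/4.2² = 1.0408.
T_v = 1.0408 corresponds to the U > 60% branch:
U = 1 − 10^((1.781 − T_v)/0.933)/100 = 0.9379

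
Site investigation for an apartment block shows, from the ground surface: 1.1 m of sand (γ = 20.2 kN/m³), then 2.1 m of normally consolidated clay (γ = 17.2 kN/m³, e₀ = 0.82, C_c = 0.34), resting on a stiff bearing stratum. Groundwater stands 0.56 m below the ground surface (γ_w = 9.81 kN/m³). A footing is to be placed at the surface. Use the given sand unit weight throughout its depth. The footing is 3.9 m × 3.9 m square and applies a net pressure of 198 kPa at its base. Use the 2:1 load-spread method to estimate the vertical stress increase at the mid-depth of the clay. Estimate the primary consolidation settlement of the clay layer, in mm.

Mid-depth of clay below the ground surface: z = 1.1 + 2.1/2 = 2.15 m.
Total vertical stress at mid-clay: σ_v = 20.2×1.1 + 17.2×1.05 = 40.28 kPa.
Pore pressure: u = 9.81×(2.15 − 0.56) = 15.598 kPa.
Initial effective stress: σ'_0 = σ_v − u = 40.28 − 15.598 = 24.682 kPa.
Stress increase at mid-clay by the 2:1 spreading method:
Δσ = qBL/((B+z)(L+z)) = 198×3.9×3.9/((3.9+2.15)(3.9+2.15)) = 82.278 kPa
Final effective stress: σ'_f = σ'_0 + Δσ = 24.682 + 82.278 = 106.96 kPa.
Normally consolidated clay, so the full stress increment lies on the virgin compression line:
S_c = C_c·H/(1+e₀)·log₁₀(σ'_f/σ'_0) = 0.34×2.1/(1+0.82)×log₁₀(106.96/24.682)
    = 0.39231 × 0.63684 = 0.2498 m

S_c ≈ 250 mm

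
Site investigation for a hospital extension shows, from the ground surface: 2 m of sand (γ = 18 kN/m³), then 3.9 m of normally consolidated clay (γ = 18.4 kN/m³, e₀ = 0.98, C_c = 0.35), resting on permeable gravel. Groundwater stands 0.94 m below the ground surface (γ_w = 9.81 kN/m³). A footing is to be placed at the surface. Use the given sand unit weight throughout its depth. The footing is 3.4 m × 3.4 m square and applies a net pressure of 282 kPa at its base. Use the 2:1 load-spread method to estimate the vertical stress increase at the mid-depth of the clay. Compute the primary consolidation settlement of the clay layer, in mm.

S_c ≈ 265 mm

Mid-depth of clay below the ground surface: z = 2 + 3.9/2 = 3.95 m.
Total vertical stress at mid-clay: σ_v = 18×2 + 18.4×1.95 = 71.88 kPa.
Pore pressure: u = 9.81×(3.95 − 0.94) = 29.528 kPa.
Initial effective stress: σ'_0 = σ_v − u = 71.88 − 29.528 = 42.352 kPa.
Stress increase at mid-clay by the 2:1 spreading method:
Δσ = qBL/((B+z)(L+z)) = 282×3.4×3.4/((3.4+3.95)(3.4+3.95)) = 60.344 kPa
Final effective stress: σ'_f = σ'_0 + Δσ = 42.352 + 60.344 = 102.7 kPa.
Normally consolidated clay, so the full stress increment lies on the virgin compression line:
S_c = C_c·H/(1+e₀)·log₁₀(σ'_f/σ'_0) = 0.35×3.9/(1+0.98)×log₁₀(102.7/42.352)
    = 0.68939 × 0.3847 = 0.2652 m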